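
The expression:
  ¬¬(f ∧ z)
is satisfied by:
  {z: True, f: True}


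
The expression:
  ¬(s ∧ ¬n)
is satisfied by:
  {n: True, s: False}
  {s: False, n: False}
  {s: True, n: True}


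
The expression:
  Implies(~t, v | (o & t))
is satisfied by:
  {t: True, v: True}
  {t: True, v: False}
  {v: True, t: False}


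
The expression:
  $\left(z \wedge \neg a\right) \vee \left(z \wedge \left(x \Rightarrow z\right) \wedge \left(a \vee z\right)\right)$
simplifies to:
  $z$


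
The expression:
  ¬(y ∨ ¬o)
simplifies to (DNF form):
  o ∧ ¬y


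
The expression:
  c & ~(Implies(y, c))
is never true.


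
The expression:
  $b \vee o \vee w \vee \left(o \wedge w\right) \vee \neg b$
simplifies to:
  $\text{True}$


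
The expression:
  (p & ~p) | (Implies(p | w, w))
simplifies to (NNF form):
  w | ~p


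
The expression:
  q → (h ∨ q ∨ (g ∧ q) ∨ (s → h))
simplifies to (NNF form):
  True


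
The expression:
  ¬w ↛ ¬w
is never true.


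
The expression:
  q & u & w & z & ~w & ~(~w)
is never true.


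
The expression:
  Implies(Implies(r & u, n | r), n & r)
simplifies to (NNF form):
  n & r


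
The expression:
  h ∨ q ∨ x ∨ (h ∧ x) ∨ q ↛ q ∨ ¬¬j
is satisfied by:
  {x: True, q: True, h: True, j: True}
  {x: True, q: True, h: True, j: False}
  {x: True, q: True, j: True, h: False}
  {x: True, q: True, j: False, h: False}
  {x: True, h: True, j: True, q: False}
  {x: True, h: True, j: False, q: False}
  {x: True, h: False, j: True, q: False}
  {x: True, h: False, j: False, q: False}
  {q: True, h: True, j: True, x: False}
  {q: True, h: True, j: False, x: False}
  {q: True, j: True, h: False, x: False}
  {q: True, j: False, h: False, x: False}
  {h: True, j: True, q: False, x: False}
  {h: True, q: False, j: False, x: False}
  {j: True, q: False, h: False, x: False}


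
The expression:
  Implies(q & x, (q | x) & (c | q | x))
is always true.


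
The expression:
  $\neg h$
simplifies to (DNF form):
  $\neg h$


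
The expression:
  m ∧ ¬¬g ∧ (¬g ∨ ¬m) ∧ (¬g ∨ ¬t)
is never true.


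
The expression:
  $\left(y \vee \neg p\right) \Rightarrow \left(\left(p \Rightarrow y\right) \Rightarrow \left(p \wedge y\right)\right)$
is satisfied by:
  {p: True}


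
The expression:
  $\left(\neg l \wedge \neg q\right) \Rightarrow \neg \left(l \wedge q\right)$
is always true.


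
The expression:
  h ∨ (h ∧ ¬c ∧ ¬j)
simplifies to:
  h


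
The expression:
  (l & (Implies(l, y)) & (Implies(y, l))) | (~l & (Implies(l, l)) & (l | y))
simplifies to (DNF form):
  y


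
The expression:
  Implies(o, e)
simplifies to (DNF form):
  e | ~o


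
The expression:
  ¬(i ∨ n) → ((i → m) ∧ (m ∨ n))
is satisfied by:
  {i: True, n: True, m: True}
  {i: True, n: True, m: False}
  {i: True, m: True, n: False}
  {i: True, m: False, n: False}
  {n: True, m: True, i: False}
  {n: True, m: False, i: False}
  {m: True, n: False, i: False}


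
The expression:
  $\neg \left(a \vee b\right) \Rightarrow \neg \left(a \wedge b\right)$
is always true.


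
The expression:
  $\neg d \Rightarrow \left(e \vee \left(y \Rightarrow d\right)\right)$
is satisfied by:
  {d: True, e: True, y: False}
  {d: True, e: False, y: False}
  {e: True, d: False, y: False}
  {d: False, e: False, y: False}
  {y: True, d: True, e: True}
  {y: True, d: True, e: False}
  {y: True, e: True, d: False}


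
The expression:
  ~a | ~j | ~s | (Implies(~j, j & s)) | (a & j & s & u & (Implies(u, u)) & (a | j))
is always true.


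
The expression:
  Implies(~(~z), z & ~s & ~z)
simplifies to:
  ~z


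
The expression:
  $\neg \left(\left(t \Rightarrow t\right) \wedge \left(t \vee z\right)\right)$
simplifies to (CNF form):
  $\neg t \wedge \neg z$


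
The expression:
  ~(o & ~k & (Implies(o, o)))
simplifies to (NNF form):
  k | ~o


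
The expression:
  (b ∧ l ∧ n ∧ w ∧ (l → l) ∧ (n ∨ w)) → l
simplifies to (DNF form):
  True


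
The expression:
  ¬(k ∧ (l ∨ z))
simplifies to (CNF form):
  (¬k ∨ ¬l) ∧ (¬k ∨ ¬z)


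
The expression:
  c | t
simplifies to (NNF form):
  c | t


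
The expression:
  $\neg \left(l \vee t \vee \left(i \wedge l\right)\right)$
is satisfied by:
  {l: False, t: False}


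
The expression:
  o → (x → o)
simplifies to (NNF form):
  True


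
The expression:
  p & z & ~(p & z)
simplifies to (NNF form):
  False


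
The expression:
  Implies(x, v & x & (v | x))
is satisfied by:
  {v: True, x: False}
  {x: False, v: False}
  {x: True, v: True}


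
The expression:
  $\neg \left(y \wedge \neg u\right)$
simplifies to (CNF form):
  $u \vee \neg y$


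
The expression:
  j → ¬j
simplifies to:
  ¬j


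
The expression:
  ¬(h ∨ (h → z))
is never true.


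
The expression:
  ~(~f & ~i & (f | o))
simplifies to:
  f | i | ~o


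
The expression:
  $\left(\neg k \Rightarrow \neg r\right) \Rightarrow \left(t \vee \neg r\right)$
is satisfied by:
  {t: True, k: False, r: False}
  {k: False, r: False, t: False}
  {r: True, t: True, k: False}
  {r: True, k: False, t: False}
  {t: True, k: True, r: False}
  {k: True, t: False, r: False}
  {r: True, k: True, t: True}


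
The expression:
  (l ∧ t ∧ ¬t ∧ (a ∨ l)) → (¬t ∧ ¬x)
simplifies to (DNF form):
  True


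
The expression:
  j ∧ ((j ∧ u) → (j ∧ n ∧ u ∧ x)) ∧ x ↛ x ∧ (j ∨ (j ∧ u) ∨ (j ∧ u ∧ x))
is never true.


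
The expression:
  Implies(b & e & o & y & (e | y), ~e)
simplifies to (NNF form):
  ~b | ~e | ~o | ~y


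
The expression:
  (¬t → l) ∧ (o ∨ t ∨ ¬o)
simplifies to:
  l ∨ t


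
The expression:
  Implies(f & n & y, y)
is always true.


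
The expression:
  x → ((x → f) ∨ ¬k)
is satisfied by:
  {f: True, k: False, x: False}
  {f: False, k: False, x: False}
  {x: True, f: True, k: False}
  {x: True, f: False, k: False}
  {k: True, f: True, x: False}
  {k: True, f: False, x: False}
  {k: True, x: True, f: True}


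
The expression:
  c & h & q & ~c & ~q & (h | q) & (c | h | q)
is never true.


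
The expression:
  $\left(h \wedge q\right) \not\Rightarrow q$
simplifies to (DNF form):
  $\text{False}$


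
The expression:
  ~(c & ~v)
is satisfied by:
  {v: True, c: False}
  {c: False, v: False}
  {c: True, v: True}


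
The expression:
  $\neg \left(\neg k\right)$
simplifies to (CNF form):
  $k$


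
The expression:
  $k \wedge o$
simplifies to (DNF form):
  $k \wedge o$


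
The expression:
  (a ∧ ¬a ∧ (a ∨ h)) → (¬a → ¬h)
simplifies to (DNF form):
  True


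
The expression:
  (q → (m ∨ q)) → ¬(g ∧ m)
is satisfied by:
  {g: False, m: False}
  {m: True, g: False}
  {g: True, m: False}


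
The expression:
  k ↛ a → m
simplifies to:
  a ∨ m ∨ ¬k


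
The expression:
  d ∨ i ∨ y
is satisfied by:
  {i: True, y: True, d: True}
  {i: True, y: True, d: False}
  {i: True, d: True, y: False}
  {i: True, d: False, y: False}
  {y: True, d: True, i: False}
  {y: True, d: False, i: False}
  {d: True, y: False, i: False}


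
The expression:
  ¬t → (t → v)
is always true.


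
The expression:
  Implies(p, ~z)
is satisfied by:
  {p: False, z: False}
  {z: True, p: False}
  {p: True, z: False}


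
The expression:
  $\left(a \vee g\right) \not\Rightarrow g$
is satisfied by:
  {a: True, g: False}


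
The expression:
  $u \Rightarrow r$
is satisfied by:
  {r: True, u: False}
  {u: False, r: False}
  {u: True, r: True}


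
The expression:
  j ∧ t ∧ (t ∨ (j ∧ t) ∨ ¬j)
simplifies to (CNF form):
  j ∧ t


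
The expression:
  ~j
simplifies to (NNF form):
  ~j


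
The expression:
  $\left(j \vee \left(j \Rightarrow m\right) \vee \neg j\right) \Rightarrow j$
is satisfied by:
  {j: True}


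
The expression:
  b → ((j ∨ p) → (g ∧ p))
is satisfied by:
  {g: True, p: False, b: False, j: False}
  {g: False, p: False, b: False, j: False}
  {j: True, g: True, p: False, b: False}
  {j: True, g: False, p: False, b: False}
  {p: True, g: True, j: False, b: False}
  {p: True, j: False, g: False, b: False}
  {j: True, p: True, g: True, b: False}
  {j: True, p: True, g: False, b: False}
  {b: True, g: True, p: False, j: False}
  {b: True, g: False, p: False, j: False}
  {b: True, p: True, g: True, j: False}
  {j: True, b: True, p: True, g: True}


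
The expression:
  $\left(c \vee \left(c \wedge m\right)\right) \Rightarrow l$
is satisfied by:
  {l: True, c: False}
  {c: False, l: False}
  {c: True, l: True}


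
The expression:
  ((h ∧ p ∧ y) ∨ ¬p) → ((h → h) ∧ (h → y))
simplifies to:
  p ∨ y ∨ ¬h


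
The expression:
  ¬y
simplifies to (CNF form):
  ¬y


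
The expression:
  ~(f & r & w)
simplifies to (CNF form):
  ~f | ~r | ~w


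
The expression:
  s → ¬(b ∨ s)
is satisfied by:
  {s: False}


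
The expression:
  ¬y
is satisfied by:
  {y: False}


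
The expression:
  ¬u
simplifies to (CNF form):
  ¬u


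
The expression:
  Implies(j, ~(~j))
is always true.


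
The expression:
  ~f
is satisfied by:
  {f: False}


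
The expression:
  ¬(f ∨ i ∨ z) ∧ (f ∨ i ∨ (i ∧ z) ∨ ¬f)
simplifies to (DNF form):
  ¬f ∧ ¬i ∧ ¬z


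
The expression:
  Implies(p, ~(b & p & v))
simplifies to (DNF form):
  ~b | ~p | ~v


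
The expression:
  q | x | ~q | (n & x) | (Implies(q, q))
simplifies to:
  True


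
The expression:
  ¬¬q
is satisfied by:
  {q: True}


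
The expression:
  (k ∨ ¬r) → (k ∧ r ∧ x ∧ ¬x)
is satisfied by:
  {r: True, k: False}


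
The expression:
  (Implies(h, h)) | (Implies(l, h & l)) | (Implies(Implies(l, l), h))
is always true.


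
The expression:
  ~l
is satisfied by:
  {l: False}


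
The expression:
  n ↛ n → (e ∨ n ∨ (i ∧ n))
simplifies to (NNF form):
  True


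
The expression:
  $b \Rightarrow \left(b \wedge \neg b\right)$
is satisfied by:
  {b: False}


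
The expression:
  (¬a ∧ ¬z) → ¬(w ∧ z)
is always true.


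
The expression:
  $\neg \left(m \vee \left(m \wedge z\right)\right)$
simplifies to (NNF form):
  $\neg m$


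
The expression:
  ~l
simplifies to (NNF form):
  ~l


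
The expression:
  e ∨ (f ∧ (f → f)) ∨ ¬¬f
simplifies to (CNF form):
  e ∨ f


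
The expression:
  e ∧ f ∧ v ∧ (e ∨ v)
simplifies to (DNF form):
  e ∧ f ∧ v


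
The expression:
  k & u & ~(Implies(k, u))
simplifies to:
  False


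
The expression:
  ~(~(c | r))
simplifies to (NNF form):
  c | r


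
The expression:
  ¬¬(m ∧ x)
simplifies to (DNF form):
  m ∧ x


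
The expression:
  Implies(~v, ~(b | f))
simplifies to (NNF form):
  v | (~b & ~f)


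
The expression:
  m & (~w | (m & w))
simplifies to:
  m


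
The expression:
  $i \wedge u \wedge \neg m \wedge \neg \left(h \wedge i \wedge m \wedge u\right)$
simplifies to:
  $i \wedge u \wedge \neg m$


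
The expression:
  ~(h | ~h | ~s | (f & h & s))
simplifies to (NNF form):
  False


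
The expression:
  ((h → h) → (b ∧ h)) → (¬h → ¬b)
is always true.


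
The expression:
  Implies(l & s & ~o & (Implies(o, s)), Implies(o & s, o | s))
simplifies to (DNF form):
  True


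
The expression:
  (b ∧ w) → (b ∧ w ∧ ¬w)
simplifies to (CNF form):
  ¬b ∨ ¬w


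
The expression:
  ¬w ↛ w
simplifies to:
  True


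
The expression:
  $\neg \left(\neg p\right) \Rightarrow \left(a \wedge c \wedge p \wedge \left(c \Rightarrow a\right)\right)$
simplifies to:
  $\left(a \wedge c\right) \vee \neg p$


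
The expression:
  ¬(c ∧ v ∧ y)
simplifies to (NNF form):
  ¬c ∨ ¬v ∨ ¬y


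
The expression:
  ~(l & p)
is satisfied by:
  {l: False, p: False}
  {p: True, l: False}
  {l: True, p: False}


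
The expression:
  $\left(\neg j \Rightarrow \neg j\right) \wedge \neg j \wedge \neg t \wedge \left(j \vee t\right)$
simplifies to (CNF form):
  $\text{False}$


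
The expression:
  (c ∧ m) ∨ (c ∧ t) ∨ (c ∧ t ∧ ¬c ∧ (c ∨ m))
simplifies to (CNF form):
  c ∧ (m ∨ t)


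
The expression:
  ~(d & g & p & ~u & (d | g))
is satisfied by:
  {u: True, p: False, d: False, g: False}
  {g: False, p: False, u: False, d: False}
  {g: True, u: True, p: False, d: False}
  {g: True, p: False, u: False, d: False}
  {d: True, u: True, g: False, p: False}
  {d: True, g: False, p: False, u: False}
  {d: True, g: True, u: True, p: False}
  {d: True, g: True, p: False, u: False}
  {u: True, p: True, d: False, g: False}
  {p: True, d: False, u: False, g: False}
  {g: True, p: True, u: True, d: False}
  {g: True, p: True, d: False, u: False}
  {u: True, p: True, d: True, g: False}
  {p: True, d: True, g: False, u: False}
  {g: True, p: True, d: True, u: True}


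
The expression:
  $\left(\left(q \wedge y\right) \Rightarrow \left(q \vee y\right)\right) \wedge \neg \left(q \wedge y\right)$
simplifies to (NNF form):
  $\neg q \vee \neg y$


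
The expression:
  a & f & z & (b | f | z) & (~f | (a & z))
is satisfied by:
  {a: True, z: True, f: True}


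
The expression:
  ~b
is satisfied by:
  {b: False}


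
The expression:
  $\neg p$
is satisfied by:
  {p: False}


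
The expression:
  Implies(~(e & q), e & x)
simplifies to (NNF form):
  e & (q | x)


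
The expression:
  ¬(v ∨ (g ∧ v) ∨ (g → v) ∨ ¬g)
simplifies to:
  g ∧ ¬v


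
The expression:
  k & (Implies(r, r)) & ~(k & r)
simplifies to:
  k & ~r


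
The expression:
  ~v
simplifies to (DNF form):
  ~v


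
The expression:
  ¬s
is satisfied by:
  {s: False}


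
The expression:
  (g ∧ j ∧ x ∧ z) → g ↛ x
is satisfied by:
  {g: False, z: False, x: False, j: False}
  {j: True, g: False, z: False, x: False}
  {x: True, g: False, z: False, j: False}
  {j: True, x: True, g: False, z: False}
  {z: True, j: False, g: False, x: False}
  {j: True, z: True, g: False, x: False}
  {x: True, z: True, j: False, g: False}
  {j: True, x: True, z: True, g: False}
  {g: True, x: False, z: False, j: False}
  {j: True, g: True, x: False, z: False}
  {x: True, g: True, j: False, z: False}
  {j: True, x: True, g: True, z: False}
  {z: True, g: True, x: False, j: False}
  {j: True, z: True, g: True, x: False}
  {x: True, z: True, g: True, j: False}


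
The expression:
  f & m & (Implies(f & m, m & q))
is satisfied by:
  {m: True, f: True, q: True}


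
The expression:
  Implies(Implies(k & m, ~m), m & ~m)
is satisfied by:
  {m: True, k: True}


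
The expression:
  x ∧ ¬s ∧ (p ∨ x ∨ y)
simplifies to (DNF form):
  x ∧ ¬s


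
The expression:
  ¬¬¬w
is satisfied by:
  {w: False}


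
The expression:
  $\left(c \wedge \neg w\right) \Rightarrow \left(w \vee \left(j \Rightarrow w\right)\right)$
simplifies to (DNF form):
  $w \vee \neg c \vee \neg j$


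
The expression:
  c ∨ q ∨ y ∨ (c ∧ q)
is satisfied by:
  {y: True, q: True, c: True}
  {y: True, q: True, c: False}
  {y: True, c: True, q: False}
  {y: True, c: False, q: False}
  {q: True, c: True, y: False}
  {q: True, c: False, y: False}
  {c: True, q: False, y: False}


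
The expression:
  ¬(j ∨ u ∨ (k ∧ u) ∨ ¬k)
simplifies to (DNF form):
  k ∧ ¬j ∧ ¬u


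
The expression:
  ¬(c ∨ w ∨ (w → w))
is never true.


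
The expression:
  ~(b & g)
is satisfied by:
  {g: False, b: False}
  {b: True, g: False}
  {g: True, b: False}


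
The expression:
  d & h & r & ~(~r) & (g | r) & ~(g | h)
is never true.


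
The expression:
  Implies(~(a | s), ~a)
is always true.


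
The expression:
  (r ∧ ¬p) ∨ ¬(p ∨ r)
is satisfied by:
  {p: False}


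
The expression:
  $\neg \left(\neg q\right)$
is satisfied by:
  {q: True}


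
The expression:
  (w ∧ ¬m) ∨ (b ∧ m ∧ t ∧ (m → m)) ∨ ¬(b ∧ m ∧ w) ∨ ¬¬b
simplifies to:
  True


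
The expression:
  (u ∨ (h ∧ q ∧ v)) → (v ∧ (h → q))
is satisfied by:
  {q: True, v: True, h: False, u: False}
  {v: True, q: False, h: False, u: False}
  {q: True, h: True, v: True, u: False}
  {h: True, v: True, q: False, u: False}
  {q: True, v: False, h: False, u: False}
  {q: False, v: False, h: False, u: False}
  {q: True, h: True, v: False, u: False}
  {h: True, q: False, v: False, u: False}
  {u: True, q: True, v: True, h: False}
  {u: True, v: True, q: False, h: False}
  {q: True, u: True, h: True, v: True}


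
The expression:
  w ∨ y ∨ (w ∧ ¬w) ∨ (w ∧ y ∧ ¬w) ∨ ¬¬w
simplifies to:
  w ∨ y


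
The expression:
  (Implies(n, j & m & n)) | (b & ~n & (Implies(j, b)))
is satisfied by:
  {m: True, j: True, n: False}
  {m: True, j: False, n: False}
  {j: True, m: False, n: False}
  {m: False, j: False, n: False}
  {n: True, m: True, j: True}


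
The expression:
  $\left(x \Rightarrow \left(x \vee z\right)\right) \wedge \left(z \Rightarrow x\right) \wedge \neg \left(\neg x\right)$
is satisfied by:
  {x: True}


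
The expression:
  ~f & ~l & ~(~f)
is never true.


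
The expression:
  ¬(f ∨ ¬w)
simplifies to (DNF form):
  w ∧ ¬f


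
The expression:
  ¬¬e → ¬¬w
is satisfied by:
  {w: True, e: False}
  {e: False, w: False}
  {e: True, w: True}


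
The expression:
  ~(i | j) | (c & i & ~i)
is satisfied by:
  {i: False, j: False}


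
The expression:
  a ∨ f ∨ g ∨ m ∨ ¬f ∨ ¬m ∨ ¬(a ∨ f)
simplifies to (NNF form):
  True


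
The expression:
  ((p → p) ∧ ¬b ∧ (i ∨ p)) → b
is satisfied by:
  {b: True, p: False, i: False}
  {b: True, i: True, p: False}
  {b: True, p: True, i: False}
  {b: True, i: True, p: True}
  {i: False, p: False, b: False}


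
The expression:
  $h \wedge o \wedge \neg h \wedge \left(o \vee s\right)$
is never true.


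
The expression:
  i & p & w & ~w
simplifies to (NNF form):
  False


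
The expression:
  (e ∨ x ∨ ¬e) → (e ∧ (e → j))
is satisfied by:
  {j: True, e: True}


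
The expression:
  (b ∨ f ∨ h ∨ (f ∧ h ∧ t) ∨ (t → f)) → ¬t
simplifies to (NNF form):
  (¬b ∧ ¬f ∧ ¬h) ∨ ¬t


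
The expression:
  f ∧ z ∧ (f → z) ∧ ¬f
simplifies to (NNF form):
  False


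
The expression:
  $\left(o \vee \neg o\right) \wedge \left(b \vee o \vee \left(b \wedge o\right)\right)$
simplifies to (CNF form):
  $b \vee o$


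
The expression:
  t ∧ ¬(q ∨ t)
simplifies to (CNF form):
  False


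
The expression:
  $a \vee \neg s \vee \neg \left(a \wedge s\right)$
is always true.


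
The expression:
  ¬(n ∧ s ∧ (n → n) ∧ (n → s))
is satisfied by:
  {s: False, n: False}
  {n: True, s: False}
  {s: True, n: False}


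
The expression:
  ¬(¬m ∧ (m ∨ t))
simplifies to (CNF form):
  m ∨ ¬t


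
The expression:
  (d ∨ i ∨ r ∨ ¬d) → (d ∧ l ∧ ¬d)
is never true.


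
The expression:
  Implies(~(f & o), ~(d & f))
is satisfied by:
  {o: True, d: False, f: False}
  {o: False, d: False, f: False}
  {f: True, o: True, d: False}
  {f: True, o: False, d: False}
  {d: True, o: True, f: False}
  {d: True, o: False, f: False}
  {d: True, f: True, o: True}


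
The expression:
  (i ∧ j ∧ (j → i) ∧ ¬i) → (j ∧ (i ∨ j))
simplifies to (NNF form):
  True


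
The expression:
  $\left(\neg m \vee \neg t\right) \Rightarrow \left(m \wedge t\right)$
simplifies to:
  $m \wedge t$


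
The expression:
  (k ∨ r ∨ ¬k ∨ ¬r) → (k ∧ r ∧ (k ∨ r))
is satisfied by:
  {r: True, k: True}


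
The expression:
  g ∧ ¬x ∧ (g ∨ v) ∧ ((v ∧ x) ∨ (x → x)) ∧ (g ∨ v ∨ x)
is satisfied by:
  {g: True, x: False}


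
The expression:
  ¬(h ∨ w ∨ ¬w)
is never true.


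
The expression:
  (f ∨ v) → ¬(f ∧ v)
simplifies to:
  ¬f ∨ ¬v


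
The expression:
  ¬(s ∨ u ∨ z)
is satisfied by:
  {u: False, z: False, s: False}


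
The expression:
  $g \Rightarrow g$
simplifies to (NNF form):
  $\text{True}$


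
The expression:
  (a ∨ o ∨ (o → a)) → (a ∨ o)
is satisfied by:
  {a: True, o: True}
  {a: True, o: False}
  {o: True, a: False}


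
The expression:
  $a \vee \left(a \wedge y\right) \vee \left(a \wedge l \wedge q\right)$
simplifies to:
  $a$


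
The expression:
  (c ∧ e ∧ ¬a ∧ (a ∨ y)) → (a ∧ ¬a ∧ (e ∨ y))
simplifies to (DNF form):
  a ∨ ¬c ∨ ¬e ∨ ¬y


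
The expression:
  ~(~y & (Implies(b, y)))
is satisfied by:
  {y: True, b: True}
  {y: True, b: False}
  {b: True, y: False}


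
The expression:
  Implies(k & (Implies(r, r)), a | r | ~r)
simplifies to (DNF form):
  True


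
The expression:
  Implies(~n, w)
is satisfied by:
  {n: True, w: True}
  {n: True, w: False}
  {w: True, n: False}


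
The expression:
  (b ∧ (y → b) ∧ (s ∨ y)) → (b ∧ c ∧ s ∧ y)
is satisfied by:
  {c: True, s: False, b: False, y: False}
  {c: False, s: False, b: False, y: False}
  {y: True, c: True, s: False, b: False}
  {y: True, c: False, s: False, b: False}
  {s: True, c: True, y: False, b: False}
  {s: True, c: False, y: False, b: False}
  {s: True, y: True, c: True, b: False}
  {s: True, y: True, c: False, b: False}
  {b: True, c: True, s: False, y: False}
  {b: True, c: False, s: False, y: False}
  {b: True, y: True, s: True, c: True}


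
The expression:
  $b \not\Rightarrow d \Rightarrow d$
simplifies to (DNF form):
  $d \vee \neg b$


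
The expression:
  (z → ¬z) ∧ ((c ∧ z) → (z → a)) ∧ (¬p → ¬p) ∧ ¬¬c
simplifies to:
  c ∧ ¬z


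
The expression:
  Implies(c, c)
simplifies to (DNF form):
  True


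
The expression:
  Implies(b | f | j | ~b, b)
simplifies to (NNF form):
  b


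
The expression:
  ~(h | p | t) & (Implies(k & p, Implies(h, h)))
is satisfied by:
  {h: False, p: False, t: False}


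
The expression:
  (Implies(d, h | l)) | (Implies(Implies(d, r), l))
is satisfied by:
  {l: True, h: True, d: False, r: False}
  {l: True, h: False, d: False, r: False}
  {h: True, r: False, l: False, d: False}
  {r: False, h: False, l: False, d: False}
  {r: True, l: True, h: True, d: False}
  {r: True, l: True, h: False, d: False}
  {r: True, h: True, l: False, d: False}
  {r: True, h: False, l: False, d: False}
  {d: True, l: True, h: True, r: False}
  {d: True, l: True, h: False, r: False}
  {d: True, h: True, l: False, r: False}
  {d: True, h: False, l: False, r: False}
  {r: True, d: True, l: True, h: True}
  {r: True, d: True, l: True, h: False}
  {r: True, d: True, h: True, l: False}


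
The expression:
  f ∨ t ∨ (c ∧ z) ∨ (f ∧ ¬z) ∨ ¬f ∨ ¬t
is always true.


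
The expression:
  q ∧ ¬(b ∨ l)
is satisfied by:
  {q: True, l: False, b: False}


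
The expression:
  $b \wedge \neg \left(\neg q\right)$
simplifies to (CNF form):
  $b \wedge q$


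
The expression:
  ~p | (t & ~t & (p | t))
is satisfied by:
  {p: False}


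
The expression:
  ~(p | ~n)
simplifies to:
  n & ~p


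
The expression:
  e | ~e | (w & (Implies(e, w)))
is always true.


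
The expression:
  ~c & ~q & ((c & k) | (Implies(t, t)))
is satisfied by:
  {q: False, c: False}


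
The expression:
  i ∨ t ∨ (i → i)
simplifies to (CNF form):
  True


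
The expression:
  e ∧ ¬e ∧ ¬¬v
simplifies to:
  False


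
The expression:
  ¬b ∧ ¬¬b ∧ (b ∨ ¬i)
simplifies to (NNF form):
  False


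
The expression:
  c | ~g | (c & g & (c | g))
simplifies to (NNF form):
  c | ~g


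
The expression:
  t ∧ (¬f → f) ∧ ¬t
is never true.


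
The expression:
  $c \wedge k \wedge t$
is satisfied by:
  {t: True, c: True, k: True}


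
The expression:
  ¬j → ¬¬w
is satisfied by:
  {w: True, j: True}
  {w: True, j: False}
  {j: True, w: False}


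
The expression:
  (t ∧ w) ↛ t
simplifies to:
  False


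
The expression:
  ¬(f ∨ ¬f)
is never true.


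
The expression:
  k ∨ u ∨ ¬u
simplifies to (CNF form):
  True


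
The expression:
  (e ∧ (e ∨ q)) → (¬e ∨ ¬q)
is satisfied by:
  {e: False, q: False}
  {q: True, e: False}
  {e: True, q: False}


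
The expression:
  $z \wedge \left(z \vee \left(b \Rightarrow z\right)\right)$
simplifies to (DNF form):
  $z$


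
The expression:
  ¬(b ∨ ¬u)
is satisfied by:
  {u: True, b: False}


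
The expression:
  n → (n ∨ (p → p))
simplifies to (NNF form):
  True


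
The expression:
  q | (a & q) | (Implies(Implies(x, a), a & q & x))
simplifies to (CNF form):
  (q | x) & (q | ~a)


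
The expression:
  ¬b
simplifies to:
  ¬b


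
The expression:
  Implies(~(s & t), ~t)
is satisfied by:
  {s: True, t: False}
  {t: False, s: False}
  {t: True, s: True}


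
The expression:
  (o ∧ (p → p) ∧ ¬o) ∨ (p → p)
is always true.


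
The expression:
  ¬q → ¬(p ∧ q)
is always true.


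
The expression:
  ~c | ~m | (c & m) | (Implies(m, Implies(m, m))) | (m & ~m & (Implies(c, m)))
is always true.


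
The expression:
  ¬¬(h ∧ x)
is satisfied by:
  {h: True, x: True}


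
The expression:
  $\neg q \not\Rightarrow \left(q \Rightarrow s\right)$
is never true.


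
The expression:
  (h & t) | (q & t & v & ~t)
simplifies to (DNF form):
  h & t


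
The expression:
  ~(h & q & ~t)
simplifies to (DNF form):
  t | ~h | ~q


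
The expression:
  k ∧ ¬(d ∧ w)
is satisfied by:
  {k: True, w: False, d: False}
  {d: True, k: True, w: False}
  {w: True, k: True, d: False}


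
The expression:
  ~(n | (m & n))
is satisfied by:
  {n: False}


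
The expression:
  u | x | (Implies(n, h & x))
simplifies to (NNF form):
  u | x | ~n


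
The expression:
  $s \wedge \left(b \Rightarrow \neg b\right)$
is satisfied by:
  {s: True, b: False}


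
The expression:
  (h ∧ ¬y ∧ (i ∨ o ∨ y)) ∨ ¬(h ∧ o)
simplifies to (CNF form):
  ¬h ∨ ¬o ∨ ¬y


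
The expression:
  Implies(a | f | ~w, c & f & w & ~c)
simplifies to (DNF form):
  w & ~a & ~f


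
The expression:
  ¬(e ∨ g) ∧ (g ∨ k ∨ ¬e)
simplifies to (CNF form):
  ¬e ∧ ¬g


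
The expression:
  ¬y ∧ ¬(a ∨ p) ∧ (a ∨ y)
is never true.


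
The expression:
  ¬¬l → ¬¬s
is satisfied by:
  {s: True, l: False}
  {l: False, s: False}
  {l: True, s: True}


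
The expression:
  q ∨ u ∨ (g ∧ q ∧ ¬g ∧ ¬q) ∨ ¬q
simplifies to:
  True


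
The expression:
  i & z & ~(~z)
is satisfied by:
  {z: True, i: True}


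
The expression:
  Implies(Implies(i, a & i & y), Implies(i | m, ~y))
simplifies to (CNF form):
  (i | ~i | ~y) & (i | ~m | ~y) & (~a | ~i | ~y) & (~a | ~m | ~y)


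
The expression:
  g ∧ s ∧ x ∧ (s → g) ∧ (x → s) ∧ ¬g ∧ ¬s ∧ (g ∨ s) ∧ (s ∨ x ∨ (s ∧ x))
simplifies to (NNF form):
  False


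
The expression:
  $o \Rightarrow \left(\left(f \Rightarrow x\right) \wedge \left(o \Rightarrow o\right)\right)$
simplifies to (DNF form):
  $x \vee \neg f \vee \neg o$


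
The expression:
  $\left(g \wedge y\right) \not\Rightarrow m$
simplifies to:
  $g \wedge y \wedge \neg m$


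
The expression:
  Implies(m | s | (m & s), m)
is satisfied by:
  {m: True, s: False}
  {s: False, m: False}
  {s: True, m: True}


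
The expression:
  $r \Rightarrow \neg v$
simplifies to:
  $\neg r \vee \neg v$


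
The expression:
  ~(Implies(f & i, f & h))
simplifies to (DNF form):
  f & i & ~h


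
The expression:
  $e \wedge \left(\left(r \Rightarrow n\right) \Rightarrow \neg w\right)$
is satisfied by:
  {r: True, e: True, n: False, w: False}
  {e: True, r: False, n: False, w: False}
  {r: True, n: True, e: True, w: False}
  {n: True, e: True, r: False, w: False}
  {w: True, r: True, e: True, n: False}


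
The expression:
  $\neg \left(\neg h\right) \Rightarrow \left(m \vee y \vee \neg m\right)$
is always true.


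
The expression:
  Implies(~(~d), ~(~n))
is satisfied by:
  {n: True, d: False}
  {d: False, n: False}
  {d: True, n: True}


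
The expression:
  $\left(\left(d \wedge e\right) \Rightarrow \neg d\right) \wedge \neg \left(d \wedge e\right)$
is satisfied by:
  {e: False, d: False}
  {d: True, e: False}
  {e: True, d: False}


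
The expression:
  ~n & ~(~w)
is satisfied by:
  {w: True, n: False}


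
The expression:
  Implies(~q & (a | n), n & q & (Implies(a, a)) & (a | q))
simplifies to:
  q | (~a & ~n)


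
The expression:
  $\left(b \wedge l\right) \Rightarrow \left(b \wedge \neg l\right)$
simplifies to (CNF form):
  $\neg b \vee \neg l$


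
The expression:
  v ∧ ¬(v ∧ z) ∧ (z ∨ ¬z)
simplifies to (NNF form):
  v ∧ ¬z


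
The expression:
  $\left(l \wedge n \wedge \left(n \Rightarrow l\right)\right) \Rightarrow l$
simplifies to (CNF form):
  $\text{True}$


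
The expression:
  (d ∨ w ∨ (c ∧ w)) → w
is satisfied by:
  {w: True, d: False}
  {d: False, w: False}
  {d: True, w: True}


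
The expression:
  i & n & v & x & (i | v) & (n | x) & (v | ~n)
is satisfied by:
  {i: True, x: True, n: True, v: True}


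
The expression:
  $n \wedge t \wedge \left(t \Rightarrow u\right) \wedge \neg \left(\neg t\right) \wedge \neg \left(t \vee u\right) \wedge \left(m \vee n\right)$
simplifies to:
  $\text{False}$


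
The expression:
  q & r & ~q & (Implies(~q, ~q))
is never true.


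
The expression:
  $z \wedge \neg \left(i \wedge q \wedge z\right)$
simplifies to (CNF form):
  $z \wedge \left(\neg i \vee \neg q\right)$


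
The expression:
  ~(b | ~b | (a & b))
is never true.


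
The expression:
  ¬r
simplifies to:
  ¬r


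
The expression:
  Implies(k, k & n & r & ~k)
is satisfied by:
  {k: False}


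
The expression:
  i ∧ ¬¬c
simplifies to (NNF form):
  c ∧ i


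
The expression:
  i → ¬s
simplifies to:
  ¬i ∨ ¬s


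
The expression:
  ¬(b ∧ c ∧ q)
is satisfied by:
  {c: False, q: False, b: False}
  {b: True, c: False, q: False}
  {q: True, c: False, b: False}
  {b: True, q: True, c: False}
  {c: True, b: False, q: False}
  {b: True, c: True, q: False}
  {q: True, c: True, b: False}


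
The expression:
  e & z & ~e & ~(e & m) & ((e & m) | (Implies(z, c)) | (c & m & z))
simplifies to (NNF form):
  False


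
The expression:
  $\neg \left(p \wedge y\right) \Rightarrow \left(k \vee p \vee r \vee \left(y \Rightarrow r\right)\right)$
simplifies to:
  $k \vee p \vee r \vee \neg y$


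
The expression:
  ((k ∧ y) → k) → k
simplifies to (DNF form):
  k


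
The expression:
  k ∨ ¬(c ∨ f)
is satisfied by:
  {k: True, c: False, f: False}
  {f: True, k: True, c: False}
  {k: True, c: True, f: False}
  {f: True, k: True, c: True}
  {f: False, c: False, k: False}


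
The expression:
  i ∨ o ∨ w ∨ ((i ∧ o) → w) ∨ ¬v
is always true.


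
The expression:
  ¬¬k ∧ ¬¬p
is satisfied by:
  {p: True, k: True}


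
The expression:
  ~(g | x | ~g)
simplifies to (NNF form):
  False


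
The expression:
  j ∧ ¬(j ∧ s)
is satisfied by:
  {j: True, s: False}


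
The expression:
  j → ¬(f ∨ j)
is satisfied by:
  {j: False}


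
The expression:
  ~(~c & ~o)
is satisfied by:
  {o: True, c: True}
  {o: True, c: False}
  {c: True, o: False}


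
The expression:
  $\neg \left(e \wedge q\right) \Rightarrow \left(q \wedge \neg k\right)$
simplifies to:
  $q \wedge \left(e \vee \neg k\right)$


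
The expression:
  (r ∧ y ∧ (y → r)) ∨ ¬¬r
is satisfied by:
  {r: True}


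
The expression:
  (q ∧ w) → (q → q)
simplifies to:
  True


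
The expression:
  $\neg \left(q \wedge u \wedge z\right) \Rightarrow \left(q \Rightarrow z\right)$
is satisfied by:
  {z: True, q: False}
  {q: False, z: False}
  {q: True, z: True}


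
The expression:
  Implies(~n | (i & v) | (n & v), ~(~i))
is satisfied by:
  {i: True, n: True, v: False}
  {i: True, n: False, v: False}
  {i: True, v: True, n: True}
  {i: True, v: True, n: False}
  {n: True, v: False, i: False}


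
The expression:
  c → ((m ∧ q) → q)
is always true.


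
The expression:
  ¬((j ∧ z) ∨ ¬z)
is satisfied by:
  {z: True, j: False}


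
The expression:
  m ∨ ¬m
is always true.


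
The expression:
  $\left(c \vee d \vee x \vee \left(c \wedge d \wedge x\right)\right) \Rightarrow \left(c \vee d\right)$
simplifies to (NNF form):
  $c \vee d \vee \neg x$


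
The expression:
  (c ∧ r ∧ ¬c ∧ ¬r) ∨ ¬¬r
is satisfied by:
  {r: True}


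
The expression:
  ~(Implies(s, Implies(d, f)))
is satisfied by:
  {s: True, d: True, f: False}


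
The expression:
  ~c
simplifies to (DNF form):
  ~c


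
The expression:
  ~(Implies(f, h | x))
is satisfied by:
  {f: True, x: False, h: False}


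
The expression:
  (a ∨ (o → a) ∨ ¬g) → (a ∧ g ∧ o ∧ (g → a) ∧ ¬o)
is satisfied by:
  {g: True, o: True, a: False}


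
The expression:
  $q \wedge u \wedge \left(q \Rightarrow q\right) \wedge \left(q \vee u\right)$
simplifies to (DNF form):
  $q \wedge u$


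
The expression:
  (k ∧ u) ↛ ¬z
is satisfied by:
  {z: True, u: True, k: True}


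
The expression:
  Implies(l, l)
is always true.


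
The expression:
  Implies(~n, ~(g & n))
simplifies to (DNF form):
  True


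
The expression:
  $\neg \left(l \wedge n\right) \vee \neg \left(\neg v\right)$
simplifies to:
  $v \vee \neg l \vee \neg n$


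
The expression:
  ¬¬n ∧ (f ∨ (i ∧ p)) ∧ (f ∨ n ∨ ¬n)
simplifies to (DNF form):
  (f ∧ n) ∨ (f ∧ i ∧ n) ∨ (f ∧ n ∧ p) ∨ (i ∧ n ∧ p)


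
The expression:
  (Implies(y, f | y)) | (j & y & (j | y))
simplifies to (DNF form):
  True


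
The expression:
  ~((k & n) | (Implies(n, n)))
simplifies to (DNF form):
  False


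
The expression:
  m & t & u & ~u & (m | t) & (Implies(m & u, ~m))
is never true.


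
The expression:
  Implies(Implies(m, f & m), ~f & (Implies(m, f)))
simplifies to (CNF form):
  ~f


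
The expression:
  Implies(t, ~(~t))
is always true.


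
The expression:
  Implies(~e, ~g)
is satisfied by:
  {e: True, g: False}
  {g: False, e: False}
  {g: True, e: True}


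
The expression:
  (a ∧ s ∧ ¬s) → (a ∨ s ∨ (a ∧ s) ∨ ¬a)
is always true.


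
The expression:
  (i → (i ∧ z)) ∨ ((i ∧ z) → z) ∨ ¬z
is always true.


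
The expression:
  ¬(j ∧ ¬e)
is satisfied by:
  {e: True, j: False}
  {j: False, e: False}
  {j: True, e: True}


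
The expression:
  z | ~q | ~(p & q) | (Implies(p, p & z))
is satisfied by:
  {z: True, p: False, q: False}
  {p: False, q: False, z: False}
  {z: True, q: True, p: False}
  {q: True, p: False, z: False}
  {z: True, p: True, q: False}
  {p: True, z: False, q: False}
  {z: True, q: True, p: True}


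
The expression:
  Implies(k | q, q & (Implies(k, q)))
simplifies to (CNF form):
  q | ~k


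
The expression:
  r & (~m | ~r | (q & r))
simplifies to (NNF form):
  r & (q | ~m)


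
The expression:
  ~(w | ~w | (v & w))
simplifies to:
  False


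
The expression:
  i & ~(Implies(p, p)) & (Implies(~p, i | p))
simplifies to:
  False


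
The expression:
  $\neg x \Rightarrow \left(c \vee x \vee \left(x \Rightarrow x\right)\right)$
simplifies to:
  $\text{True}$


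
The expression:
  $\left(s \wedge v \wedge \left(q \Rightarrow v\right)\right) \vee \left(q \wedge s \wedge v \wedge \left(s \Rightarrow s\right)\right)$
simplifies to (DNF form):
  $s \wedge v$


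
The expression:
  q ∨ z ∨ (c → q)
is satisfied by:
  {q: True, z: True, c: False}
  {q: True, c: False, z: False}
  {z: True, c: False, q: False}
  {z: False, c: False, q: False}
  {q: True, z: True, c: True}
  {q: True, c: True, z: False}
  {z: True, c: True, q: False}


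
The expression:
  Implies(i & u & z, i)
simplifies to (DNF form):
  True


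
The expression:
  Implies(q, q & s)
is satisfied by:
  {s: True, q: False}
  {q: False, s: False}
  {q: True, s: True}


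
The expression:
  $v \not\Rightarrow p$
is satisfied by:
  {v: True, p: False}


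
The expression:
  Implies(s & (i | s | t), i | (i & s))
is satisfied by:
  {i: True, s: False}
  {s: False, i: False}
  {s: True, i: True}


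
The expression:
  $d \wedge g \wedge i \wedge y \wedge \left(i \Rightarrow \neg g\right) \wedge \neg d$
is never true.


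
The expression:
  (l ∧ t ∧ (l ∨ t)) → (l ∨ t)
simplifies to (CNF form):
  True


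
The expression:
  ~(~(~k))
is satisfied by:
  {k: False}


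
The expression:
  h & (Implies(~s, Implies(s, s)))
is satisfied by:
  {h: True}


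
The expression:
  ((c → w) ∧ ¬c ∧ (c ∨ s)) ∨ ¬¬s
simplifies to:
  s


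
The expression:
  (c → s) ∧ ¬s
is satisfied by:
  {c: False, s: False}


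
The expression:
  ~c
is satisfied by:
  {c: False}


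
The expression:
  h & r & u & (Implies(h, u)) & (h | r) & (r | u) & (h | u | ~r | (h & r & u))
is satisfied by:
  {r: True, h: True, u: True}


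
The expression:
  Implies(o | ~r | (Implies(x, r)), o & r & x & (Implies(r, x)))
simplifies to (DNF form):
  o & r & x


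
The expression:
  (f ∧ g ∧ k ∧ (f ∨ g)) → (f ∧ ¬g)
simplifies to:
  ¬f ∨ ¬g ∨ ¬k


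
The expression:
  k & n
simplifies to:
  k & n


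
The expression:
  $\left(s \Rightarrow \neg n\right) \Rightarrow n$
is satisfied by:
  {n: True}


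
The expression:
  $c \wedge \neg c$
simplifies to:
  $\text{False}$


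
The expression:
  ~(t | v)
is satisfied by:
  {v: False, t: False}


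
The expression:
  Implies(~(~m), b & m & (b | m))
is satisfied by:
  {b: True, m: False}
  {m: False, b: False}
  {m: True, b: True}


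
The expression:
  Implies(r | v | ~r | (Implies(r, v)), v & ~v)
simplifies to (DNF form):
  False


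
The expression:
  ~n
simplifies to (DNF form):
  ~n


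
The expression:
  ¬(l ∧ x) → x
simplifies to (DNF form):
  x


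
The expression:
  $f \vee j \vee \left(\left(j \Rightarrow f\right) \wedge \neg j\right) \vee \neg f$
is always true.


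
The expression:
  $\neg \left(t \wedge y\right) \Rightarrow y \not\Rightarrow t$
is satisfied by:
  {y: True}


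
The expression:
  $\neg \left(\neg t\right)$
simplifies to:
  $t$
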